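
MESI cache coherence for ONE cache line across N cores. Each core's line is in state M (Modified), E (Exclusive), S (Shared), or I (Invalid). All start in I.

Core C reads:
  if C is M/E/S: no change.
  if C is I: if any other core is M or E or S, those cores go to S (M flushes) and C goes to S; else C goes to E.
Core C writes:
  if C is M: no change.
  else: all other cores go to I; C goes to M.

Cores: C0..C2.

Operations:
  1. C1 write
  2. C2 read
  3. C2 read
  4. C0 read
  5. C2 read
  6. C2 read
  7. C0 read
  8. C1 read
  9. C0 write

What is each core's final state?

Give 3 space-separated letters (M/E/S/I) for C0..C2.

Op 1: C1 write [C1 write: invalidate none -> C1=M] -> [I,M,I]
Op 2: C2 read [C2 read from I: others=['C1=M'] -> C2=S, others downsized to S] -> [I,S,S]
Op 3: C2 read [C2 read: already in S, no change] -> [I,S,S]
Op 4: C0 read [C0 read from I: others=['C1=S', 'C2=S'] -> C0=S, others downsized to S] -> [S,S,S]
Op 5: C2 read [C2 read: already in S, no change] -> [S,S,S]
Op 6: C2 read [C2 read: already in S, no change] -> [S,S,S]
Op 7: C0 read [C0 read: already in S, no change] -> [S,S,S]
Op 8: C1 read [C1 read: already in S, no change] -> [S,S,S]
Op 9: C0 write [C0 write: invalidate ['C1=S', 'C2=S'] -> C0=M] -> [M,I,I]

Answer: M I I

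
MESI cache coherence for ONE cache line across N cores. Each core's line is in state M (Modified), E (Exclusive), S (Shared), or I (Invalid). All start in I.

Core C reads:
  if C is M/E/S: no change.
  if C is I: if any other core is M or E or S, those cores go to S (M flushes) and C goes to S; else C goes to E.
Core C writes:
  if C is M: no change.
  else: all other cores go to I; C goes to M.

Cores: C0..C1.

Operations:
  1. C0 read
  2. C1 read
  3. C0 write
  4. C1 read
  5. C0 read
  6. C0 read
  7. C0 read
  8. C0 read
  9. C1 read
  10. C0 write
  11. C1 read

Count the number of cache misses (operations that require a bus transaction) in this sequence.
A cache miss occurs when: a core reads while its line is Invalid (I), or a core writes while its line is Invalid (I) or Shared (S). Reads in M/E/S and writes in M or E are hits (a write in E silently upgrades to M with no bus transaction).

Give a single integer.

Answer: 6

Derivation:
Op 1: C0 read [C0 read from I: no other sharers -> C0=E (exclusive)] -> [E,I] [MISS #1: read from I]
Op 2: C1 read [C1 read from I: others=['C0=E'] -> C1=S, others downsized to S] -> [S,S] [MISS #2: read from I]
Op 3: C0 write [C0 write: invalidate ['C1=S'] -> C0=M] -> [M,I] [MISS #3: write from S]
Op 4: C1 read [C1 read from I: others=['C0=M'] -> C1=S, others downsized to S] -> [S,S] [MISS #4: read from I]
Op 5: C0 read [C0 read: already in S, no change] -> [S,S] [hit: read from S]
Op 6: C0 read [C0 read: already in S, no change] -> [S,S] [hit: read from S]
Op 7: C0 read [C0 read: already in S, no change] -> [S,S] [hit: read from S]
Op 8: C0 read [C0 read: already in S, no change] -> [S,S] [hit: read from S]
Op 9: C1 read [C1 read: already in S, no change] -> [S,S] [hit: read from S]
Op 10: C0 write [C0 write: invalidate ['C1=S'] -> C0=M] -> [M,I] [MISS #5: write from S]
Op 11: C1 read [C1 read from I: others=['C0=M'] -> C1=S, others downsized to S] -> [S,S] [MISS #6: read from I]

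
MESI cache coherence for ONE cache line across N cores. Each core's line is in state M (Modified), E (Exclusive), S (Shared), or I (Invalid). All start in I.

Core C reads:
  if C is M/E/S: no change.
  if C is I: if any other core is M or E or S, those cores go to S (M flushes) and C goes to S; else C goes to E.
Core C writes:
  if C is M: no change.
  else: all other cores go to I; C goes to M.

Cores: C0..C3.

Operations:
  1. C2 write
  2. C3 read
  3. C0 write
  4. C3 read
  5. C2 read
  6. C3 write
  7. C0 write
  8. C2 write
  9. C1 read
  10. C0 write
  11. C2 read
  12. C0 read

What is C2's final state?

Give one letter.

Op 1: C2 write [C2 write: invalidate none -> C2=M] -> [I,I,M,I]
Op 2: C3 read [C3 read from I: others=['C2=M'] -> C3=S, others downsized to S] -> [I,I,S,S]
Op 3: C0 write [C0 write: invalidate ['C2=S', 'C3=S'] -> C0=M] -> [M,I,I,I]
Op 4: C3 read [C3 read from I: others=['C0=M'] -> C3=S, others downsized to S] -> [S,I,I,S]
Op 5: C2 read [C2 read from I: others=['C0=S', 'C3=S'] -> C2=S, others downsized to S] -> [S,I,S,S]
Op 6: C3 write [C3 write: invalidate ['C0=S', 'C2=S'] -> C3=M] -> [I,I,I,M]
Op 7: C0 write [C0 write: invalidate ['C3=M'] -> C0=M] -> [M,I,I,I]
Op 8: C2 write [C2 write: invalidate ['C0=M'] -> C2=M] -> [I,I,M,I]
Op 9: C1 read [C1 read from I: others=['C2=M'] -> C1=S, others downsized to S] -> [I,S,S,I]
Op 10: C0 write [C0 write: invalidate ['C1=S', 'C2=S'] -> C0=M] -> [M,I,I,I]
Op 11: C2 read [C2 read from I: others=['C0=M'] -> C2=S, others downsized to S] -> [S,I,S,I]
Op 12: C0 read [C0 read: already in S, no change] -> [S,I,S,I]

Answer: S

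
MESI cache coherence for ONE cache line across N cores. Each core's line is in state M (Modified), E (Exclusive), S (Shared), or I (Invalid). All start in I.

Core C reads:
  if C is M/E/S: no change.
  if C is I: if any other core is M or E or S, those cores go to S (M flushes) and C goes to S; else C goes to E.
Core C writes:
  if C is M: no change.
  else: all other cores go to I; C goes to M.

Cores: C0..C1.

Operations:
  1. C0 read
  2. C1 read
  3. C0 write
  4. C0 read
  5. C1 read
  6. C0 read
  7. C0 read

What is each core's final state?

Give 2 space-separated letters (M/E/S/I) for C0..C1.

Op 1: C0 read [C0 read from I: no other sharers -> C0=E (exclusive)] -> [E,I]
Op 2: C1 read [C1 read from I: others=['C0=E'] -> C1=S, others downsized to S] -> [S,S]
Op 3: C0 write [C0 write: invalidate ['C1=S'] -> C0=M] -> [M,I]
Op 4: C0 read [C0 read: already in M, no change] -> [M,I]
Op 5: C1 read [C1 read from I: others=['C0=M'] -> C1=S, others downsized to S] -> [S,S]
Op 6: C0 read [C0 read: already in S, no change] -> [S,S]
Op 7: C0 read [C0 read: already in S, no change] -> [S,S]

Answer: S S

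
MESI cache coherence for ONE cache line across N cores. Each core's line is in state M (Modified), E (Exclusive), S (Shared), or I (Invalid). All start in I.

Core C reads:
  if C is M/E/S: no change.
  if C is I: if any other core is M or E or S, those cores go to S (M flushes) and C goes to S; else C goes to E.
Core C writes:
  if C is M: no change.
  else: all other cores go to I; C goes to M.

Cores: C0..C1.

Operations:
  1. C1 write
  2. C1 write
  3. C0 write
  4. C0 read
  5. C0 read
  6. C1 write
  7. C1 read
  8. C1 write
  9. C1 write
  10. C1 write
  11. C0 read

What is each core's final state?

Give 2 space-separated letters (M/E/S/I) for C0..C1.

Answer: S S

Derivation:
Op 1: C1 write [C1 write: invalidate none -> C1=M] -> [I,M]
Op 2: C1 write [C1 write: already M (modified), no change] -> [I,M]
Op 3: C0 write [C0 write: invalidate ['C1=M'] -> C0=M] -> [M,I]
Op 4: C0 read [C0 read: already in M, no change] -> [M,I]
Op 5: C0 read [C0 read: already in M, no change] -> [M,I]
Op 6: C1 write [C1 write: invalidate ['C0=M'] -> C1=M] -> [I,M]
Op 7: C1 read [C1 read: already in M, no change] -> [I,M]
Op 8: C1 write [C1 write: already M (modified), no change] -> [I,M]
Op 9: C1 write [C1 write: already M (modified), no change] -> [I,M]
Op 10: C1 write [C1 write: already M (modified), no change] -> [I,M]
Op 11: C0 read [C0 read from I: others=['C1=M'] -> C0=S, others downsized to S] -> [S,S]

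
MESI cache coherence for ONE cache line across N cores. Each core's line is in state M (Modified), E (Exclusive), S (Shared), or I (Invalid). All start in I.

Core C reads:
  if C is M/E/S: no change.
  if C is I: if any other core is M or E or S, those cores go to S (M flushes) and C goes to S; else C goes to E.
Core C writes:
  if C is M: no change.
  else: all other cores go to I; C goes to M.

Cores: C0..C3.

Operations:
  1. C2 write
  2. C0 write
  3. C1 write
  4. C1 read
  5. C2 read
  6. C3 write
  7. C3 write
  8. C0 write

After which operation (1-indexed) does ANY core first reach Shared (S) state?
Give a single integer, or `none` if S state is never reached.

Op 1: C2 write [C2 write: invalidate none -> C2=M] -> [I,I,M,I]
Op 2: C0 write [C0 write: invalidate ['C2=M'] -> C0=M] -> [M,I,I,I]
Op 3: C1 write [C1 write: invalidate ['C0=M'] -> C1=M] -> [I,M,I,I]
Op 4: C1 read [C1 read: already in M, no change] -> [I,M,I,I]
Op 5: C2 read [C2 read from I: others=['C1=M'] -> C2=S, others downsized to S] -> [I,S,S,I]
  -> First S state at op 5; remaining ops need not be traced.

Answer: 5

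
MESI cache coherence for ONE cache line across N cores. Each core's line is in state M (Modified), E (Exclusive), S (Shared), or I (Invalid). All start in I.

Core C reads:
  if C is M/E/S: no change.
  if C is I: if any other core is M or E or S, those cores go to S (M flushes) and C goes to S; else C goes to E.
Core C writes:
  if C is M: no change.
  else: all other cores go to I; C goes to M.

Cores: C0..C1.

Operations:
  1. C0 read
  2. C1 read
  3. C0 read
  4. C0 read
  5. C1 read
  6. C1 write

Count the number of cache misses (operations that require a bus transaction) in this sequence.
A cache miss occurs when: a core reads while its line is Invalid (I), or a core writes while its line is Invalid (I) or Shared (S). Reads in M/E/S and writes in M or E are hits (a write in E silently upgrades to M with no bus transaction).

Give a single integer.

Answer: 3

Derivation:
Op 1: C0 read [C0 read from I: no other sharers -> C0=E (exclusive)] -> [E,I] [MISS #1: read from I]
Op 2: C1 read [C1 read from I: others=['C0=E'] -> C1=S, others downsized to S] -> [S,S] [MISS #2: read from I]
Op 3: C0 read [C0 read: already in S, no change] -> [S,S] [hit: read from S]
Op 4: C0 read [C0 read: already in S, no change] -> [S,S] [hit: read from S]
Op 5: C1 read [C1 read: already in S, no change] -> [S,S] [hit: read from S]
Op 6: C1 write [C1 write: invalidate ['C0=S'] -> C1=M] -> [I,M] [MISS #3: write from S]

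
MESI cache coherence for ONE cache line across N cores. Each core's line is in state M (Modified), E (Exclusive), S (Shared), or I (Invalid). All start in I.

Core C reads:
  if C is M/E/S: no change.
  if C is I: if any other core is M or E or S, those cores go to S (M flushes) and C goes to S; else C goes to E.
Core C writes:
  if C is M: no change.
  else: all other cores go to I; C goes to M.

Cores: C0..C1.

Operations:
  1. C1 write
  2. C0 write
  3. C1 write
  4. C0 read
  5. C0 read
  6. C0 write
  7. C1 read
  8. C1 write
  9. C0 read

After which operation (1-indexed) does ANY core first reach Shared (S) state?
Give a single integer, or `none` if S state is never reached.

Answer: 4

Derivation:
Op 1: C1 write [C1 write: invalidate none -> C1=M] -> [I,M]
Op 2: C0 write [C0 write: invalidate ['C1=M'] -> C0=M] -> [M,I]
Op 3: C1 write [C1 write: invalidate ['C0=M'] -> C1=M] -> [I,M]
Op 4: C0 read [C0 read from I: others=['C1=M'] -> C0=S, others downsized to S] -> [S,S]
  -> First S state at op 4; remaining ops need not be traced.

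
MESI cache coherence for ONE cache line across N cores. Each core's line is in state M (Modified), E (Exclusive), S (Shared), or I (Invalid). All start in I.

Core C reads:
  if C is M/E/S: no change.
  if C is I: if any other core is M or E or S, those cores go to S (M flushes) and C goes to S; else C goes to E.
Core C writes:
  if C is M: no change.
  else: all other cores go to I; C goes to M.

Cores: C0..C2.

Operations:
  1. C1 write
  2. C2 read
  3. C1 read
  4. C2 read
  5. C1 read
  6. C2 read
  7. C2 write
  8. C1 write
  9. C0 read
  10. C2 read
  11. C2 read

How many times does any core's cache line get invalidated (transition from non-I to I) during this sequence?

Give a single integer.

Answer: 2

Derivation:
Op 1: C1 write [C1 write: invalidate none -> C1=M] -> [I,M,I] (invalidations this op: 0; running total: 0)
Op 2: C2 read [C2 read from I: others=['C1=M'] -> C2=S, others downsized to S] -> [I,S,S] (invalidations this op: 0; running total: 0)
Op 3: C1 read [C1 read: already in S, no change] -> [I,S,S] (invalidations this op: 0; running total: 0)
Op 4: C2 read [C2 read: already in S, no change] -> [I,S,S] (invalidations this op: 0; running total: 0)
Op 5: C1 read [C1 read: already in S, no change] -> [I,S,S] (invalidations this op: 0; running total: 0)
Op 6: C2 read [C2 read: already in S, no change] -> [I,S,S] (invalidations this op: 0; running total: 0)
Op 7: C2 write [C2 write: invalidate ['C1=S'] -> C2=M] -> [I,I,M] (invalidations this op: 1; running total: 1)
Op 8: C1 write [C1 write: invalidate ['C2=M'] -> C1=M] -> [I,M,I] (invalidations this op: 1; running total: 2)
Op 9: C0 read [C0 read from I: others=['C1=M'] -> C0=S, others downsized to S] -> [S,S,I] (invalidations this op: 0; running total: 2)
Op 10: C2 read [C2 read from I: others=['C0=S', 'C1=S'] -> C2=S, others downsized to S] -> [S,S,S] (invalidations this op: 0; running total: 2)
Op 11: C2 read [C2 read: already in S, no change] -> [S,S,S] (invalidations this op: 0; running total: 2)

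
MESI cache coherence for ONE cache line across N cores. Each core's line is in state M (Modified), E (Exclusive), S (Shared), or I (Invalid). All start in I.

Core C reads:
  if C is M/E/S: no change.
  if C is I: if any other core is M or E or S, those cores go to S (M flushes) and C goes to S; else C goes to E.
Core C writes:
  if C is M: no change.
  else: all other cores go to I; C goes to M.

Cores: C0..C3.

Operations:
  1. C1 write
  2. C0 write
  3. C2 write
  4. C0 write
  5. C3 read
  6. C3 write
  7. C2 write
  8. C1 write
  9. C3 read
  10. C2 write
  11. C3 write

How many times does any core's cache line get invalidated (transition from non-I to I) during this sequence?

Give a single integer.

Op 1: C1 write [C1 write: invalidate none -> C1=M] -> [I,M,I,I] (invalidations this op: 0; running total: 0)
Op 2: C0 write [C0 write: invalidate ['C1=M'] -> C0=M] -> [M,I,I,I] (invalidations this op: 1; running total: 1)
Op 3: C2 write [C2 write: invalidate ['C0=M'] -> C2=M] -> [I,I,M,I] (invalidations this op: 1; running total: 2)
Op 4: C0 write [C0 write: invalidate ['C2=M'] -> C0=M] -> [M,I,I,I] (invalidations this op: 1; running total: 3)
Op 5: C3 read [C3 read from I: others=['C0=M'] -> C3=S, others downsized to S] -> [S,I,I,S] (invalidations this op: 0; running total: 3)
Op 6: C3 write [C3 write: invalidate ['C0=S'] -> C3=M] -> [I,I,I,M] (invalidations this op: 1; running total: 4)
Op 7: C2 write [C2 write: invalidate ['C3=M'] -> C2=M] -> [I,I,M,I] (invalidations this op: 1; running total: 5)
Op 8: C1 write [C1 write: invalidate ['C2=M'] -> C1=M] -> [I,M,I,I] (invalidations this op: 1; running total: 6)
Op 9: C3 read [C3 read from I: others=['C1=M'] -> C3=S, others downsized to S] -> [I,S,I,S] (invalidations this op: 0; running total: 6)
Op 10: C2 write [C2 write: invalidate ['C1=S', 'C3=S'] -> C2=M] -> [I,I,M,I] (invalidations this op: 2; running total: 8)
Op 11: C3 write [C3 write: invalidate ['C2=M'] -> C3=M] -> [I,I,I,M] (invalidations this op: 1; running total: 9)

Answer: 9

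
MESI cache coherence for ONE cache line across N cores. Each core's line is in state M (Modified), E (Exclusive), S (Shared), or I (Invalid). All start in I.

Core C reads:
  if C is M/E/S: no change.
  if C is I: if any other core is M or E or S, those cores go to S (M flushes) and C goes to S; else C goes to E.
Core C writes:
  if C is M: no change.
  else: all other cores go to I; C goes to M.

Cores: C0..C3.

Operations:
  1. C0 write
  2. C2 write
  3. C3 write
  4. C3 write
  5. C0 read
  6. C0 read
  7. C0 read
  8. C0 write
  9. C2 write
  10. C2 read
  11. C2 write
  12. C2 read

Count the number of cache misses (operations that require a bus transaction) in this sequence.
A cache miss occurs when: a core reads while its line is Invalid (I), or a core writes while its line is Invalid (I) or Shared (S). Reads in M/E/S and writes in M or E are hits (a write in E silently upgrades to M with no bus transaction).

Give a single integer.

Answer: 6

Derivation:
Op 1: C0 write [C0 write: invalidate none -> C0=M] -> [M,I,I,I] [MISS #1: write from I]
Op 2: C2 write [C2 write: invalidate ['C0=M'] -> C2=M] -> [I,I,M,I] [MISS #2: write from I]
Op 3: C3 write [C3 write: invalidate ['C2=M'] -> C3=M] -> [I,I,I,M] [MISS #3: write from I]
Op 4: C3 write [C3 write: already M (modified), no change] -> [I,I,I,M] [hit: write from M]
Op 5: C0 read [C0 read from I: others=['C3=M'] -> C0=S, others downsized to S] -> [S,I,I,S] [MISS #4: read from I]
Op 6: C0 read [C0 read: already in S, no change] -> [S,I,I,S] [hit: read from S]
Op 7: C0 read [C0 read: already in S, no change] -> [S,I,I,S] [hit: read from S]
Op 8: C0 write [C0 write: invalidate ['C3=S'] -> C0=M] -> [M,I,I,I] [MISS #5: write from S]
Op 9: C2 write [C2 write: invalidate ['C0=M'] -> C2=M] -> [I,I,M,I] [MISS #6: write from I]
Op 10: C2 read [C2 read: already in M, no change] -> [I,I,M,I] [hit: read from M]
Op 11: C2 write [C2 write: already M (modified), no change] -> [I,I,M,I] [hit: write from M]
Op 12: C2 read [C2 read: already in M, no change] -> [I,I,M,I] [hit: read from M]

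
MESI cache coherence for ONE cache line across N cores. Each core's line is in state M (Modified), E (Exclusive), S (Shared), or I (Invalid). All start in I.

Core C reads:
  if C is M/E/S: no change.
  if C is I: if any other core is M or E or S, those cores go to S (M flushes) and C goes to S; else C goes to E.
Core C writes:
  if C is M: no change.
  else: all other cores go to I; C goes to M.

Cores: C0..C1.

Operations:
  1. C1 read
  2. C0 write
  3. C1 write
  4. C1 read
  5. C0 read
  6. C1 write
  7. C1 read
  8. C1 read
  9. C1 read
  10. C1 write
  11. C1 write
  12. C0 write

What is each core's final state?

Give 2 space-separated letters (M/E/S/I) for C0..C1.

Op 1: C1 read [C1 read from I: no other sharers -> C1=E (exclusive)] -> [I,E]
Op 2: C0 write [C0 write: invalidate ['C1=E'] -> C0=M] -> [M,I]
Op 3: C1 write [C1 write: invalidate ['C0=M'] -> C1=M] -> [I,M]
Op 4: C1 read [C1 read: already in M, no change] -> [I,M]
Op 5: C0 read [C0 read from I: others=['C1=M'] -> C0=S, others downsized to S] -> [S,S]
Op 6: C1 write [C1 write: invalidate ['C0=S'] -> C1=M] -> [I,M]
Op 7: C1 read [C1 read: already in M, no change] -> [I,M]
Op 8: C1 read [C1 read: already in M, no change] -> [I,M]
Op 9: C1 read [C1 read: already in M, no change] -> [I,M]
Op 10: C1 write [C1 write: already M (modified), no change] -> [I,M]
Op 11: C1 write [C1 write: already M (modified), no change] -> [I,M]
Op 12: C0 write [C0 write: invalidate ['C1=M'] -> C0=M] -> [M,I]

Answer: M I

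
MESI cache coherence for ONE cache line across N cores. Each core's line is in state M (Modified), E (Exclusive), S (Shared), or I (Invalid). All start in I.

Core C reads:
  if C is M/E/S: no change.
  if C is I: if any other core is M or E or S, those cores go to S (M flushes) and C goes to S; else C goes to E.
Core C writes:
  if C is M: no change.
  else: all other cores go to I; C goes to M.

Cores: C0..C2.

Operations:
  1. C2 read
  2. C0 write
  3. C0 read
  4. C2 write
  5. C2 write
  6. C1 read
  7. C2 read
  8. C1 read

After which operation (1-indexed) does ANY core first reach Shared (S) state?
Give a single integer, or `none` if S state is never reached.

Op 1: C2 read [C2 read from I: no other sharers -> C2=E (exclusive)] -> [I,I,E]
Op 2: C0 write [C0 write: invalidate ['C2=E'] -> C0=M] -> [M,I,I]
Op 3: C0 read [C0 read: already in M, no change] -> [M,I,I]
Op 4: C2 write [C2 write: invalidate ['C0=M'] -> C2=M] -> [I,I,M]
Op 5: C2 write [C2 write: already M (modified), no change] -> [I,I,M]
Op 6: C1 read [C1 read from I: others=['C2=M'] -> C1=S, others downsized to S] -> [I,S,S]
  -> First S state at op 6; remaining ops need not be traced.

Answer: 6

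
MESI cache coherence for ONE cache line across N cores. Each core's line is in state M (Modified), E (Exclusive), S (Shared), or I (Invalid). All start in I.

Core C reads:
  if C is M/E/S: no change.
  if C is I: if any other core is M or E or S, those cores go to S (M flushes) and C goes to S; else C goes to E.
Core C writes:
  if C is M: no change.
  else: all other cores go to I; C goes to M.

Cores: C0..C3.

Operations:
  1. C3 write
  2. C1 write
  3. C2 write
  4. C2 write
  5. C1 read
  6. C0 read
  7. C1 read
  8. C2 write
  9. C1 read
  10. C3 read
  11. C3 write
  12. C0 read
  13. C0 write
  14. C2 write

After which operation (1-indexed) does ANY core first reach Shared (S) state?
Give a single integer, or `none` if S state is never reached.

Op 1: C3 write [C3 write: invalidate none -> C3=M] -> [I,I,I,M]
Op 2: C1 write [C1 write: invalidate ['C3=M'] -> C1=M] -> [I,M,I,I]
Op 3: C2 write [C2 write: invalidate ['C1=M'] -> C2=M] -> [I,I,M,I]
Op 4: C2 write [C2 write: already M (modified), no change] -> [I,I,M,I]
Op 5: C1 read [C1 read from I: others=['C2=M'] -> C1=S, others downsized to S] -> [I,S,S,I]
  -> First S state at op 5; remaining ops need not be traced.

Answer: 5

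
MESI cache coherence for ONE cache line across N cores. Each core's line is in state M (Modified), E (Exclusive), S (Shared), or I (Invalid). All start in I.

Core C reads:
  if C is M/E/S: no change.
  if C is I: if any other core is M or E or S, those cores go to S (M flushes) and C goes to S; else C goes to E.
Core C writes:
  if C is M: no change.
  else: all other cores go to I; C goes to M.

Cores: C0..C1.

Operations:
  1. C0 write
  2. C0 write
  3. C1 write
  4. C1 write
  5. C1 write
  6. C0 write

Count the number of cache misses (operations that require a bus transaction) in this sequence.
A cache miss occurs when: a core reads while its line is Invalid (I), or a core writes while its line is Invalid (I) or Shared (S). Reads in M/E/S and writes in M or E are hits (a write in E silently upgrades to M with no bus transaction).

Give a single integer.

Op 1: C0 write [C0 write: invalidate none -> C0=M] -> [M,I] [MISS #1: write from I]
Op 2: C0 write [C0 write: already M (modified), no change] -> [M,I] [hit: write from M]
Op 3: C1 write [C1 write: invalidate ['C0=M'] -> C1=M] -> [I,M] [MISS #2: write from I]
Op 4: C1 write [C1 write: already M (modified), no change] -> [I,M] [hit: write from M]
Op 5: C1 write [C1 write: already M (modified), no change] -> [I,M] [hit: write from M]
Op 6: C0 write [C0 write: invalidate ['C1=M'] -> C0=M] -> [M,I] [MISS #3: write from I]

Answer: 3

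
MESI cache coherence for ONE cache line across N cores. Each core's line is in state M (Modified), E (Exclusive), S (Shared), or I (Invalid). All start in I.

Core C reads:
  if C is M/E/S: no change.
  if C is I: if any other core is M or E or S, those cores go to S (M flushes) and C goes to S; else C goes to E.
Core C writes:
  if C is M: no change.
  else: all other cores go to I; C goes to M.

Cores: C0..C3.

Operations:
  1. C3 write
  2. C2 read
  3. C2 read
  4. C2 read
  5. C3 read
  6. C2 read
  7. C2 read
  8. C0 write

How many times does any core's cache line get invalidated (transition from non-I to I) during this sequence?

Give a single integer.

Answer: 2

Derivation:
Op 1: C3 write [C3 write: invalidate none -> C3=M] -> [I,I,I,M] (invalidations this op: 0; running total: 0)
Op 2: C2 read [C2 read from I: others=['C3=M'] -> C2=S, others downsized to S] -> [I,I,S,S] (invalidations this op: 0; running total: 0)
Op 3: C2 read [C2 read: already in S, no change] -> [I,I,S,S] (invalidations this op: 0; running total: 0)
Op 4: C2 read [C2 read: already in S, no change] -> [I,I,S,S] (invalidations this op: 0; running total: 0)
Op 5: C3 read [C3 read: already in S, no change] -> [I,I,S,S] (invalidations this op: 0; running total: 0)
Op 6: C2 read [C2 read: already in S, no change] -> [I,I,S,S] (invalidations this op: 0; running total: 0)
Op 7: C2 read [C2 read: already in S, no change] -> [I,I,S,S] (invalidations this op: 0; running total: 0)
Op 8: C0 write [C0 write: invalidate ['C2=S', 'C3=S'] -> C0=M] -> [M,I,I,I] (invalidations this op: 2; running total: 2)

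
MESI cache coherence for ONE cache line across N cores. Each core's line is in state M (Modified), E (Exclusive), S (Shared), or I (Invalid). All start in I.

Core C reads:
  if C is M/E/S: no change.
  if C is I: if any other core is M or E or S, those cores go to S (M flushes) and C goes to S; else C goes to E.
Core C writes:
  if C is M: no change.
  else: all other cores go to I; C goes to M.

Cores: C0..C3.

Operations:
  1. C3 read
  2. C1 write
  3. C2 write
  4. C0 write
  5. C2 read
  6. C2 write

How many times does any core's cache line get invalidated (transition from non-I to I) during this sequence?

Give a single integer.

Answer: 4

Derivation:
Op 1: C3 read [C3 read from I: no other sharers -> C3=E (exclusive)] -> [I,I,I,E] (invalidations this op: 0; running total: 0)
Op 2: C1 write [C1 write: invalidate ['C3=E'] -> C1=M] -> [I,M,I,I] (invalidations this op: 1; running total: 1)
Op 3: C2 write [C2 write: invalidate ['C1=M'] -> C2=M] -> [I,I,M,I] (invalidations this op: 1; running total: 2)
Op 4: C0 write [C0 write: invalidate ['C2=M'] -> C0=M] -> [M,I,I,I] (invalidations this op: 1; running total: 3)
Op 5: C2 read [C2 read from I: others=['C0=M'] -> C2=S, others downsized to S] -> [S,I,S,I] (invalidations this op: 0; running total: 3)
Op 6: C2 write [C2 write: invalidate ['C0=S'] -> C2=M] -> [I,I,M,I] (invalidations this op: 1; running total: 4)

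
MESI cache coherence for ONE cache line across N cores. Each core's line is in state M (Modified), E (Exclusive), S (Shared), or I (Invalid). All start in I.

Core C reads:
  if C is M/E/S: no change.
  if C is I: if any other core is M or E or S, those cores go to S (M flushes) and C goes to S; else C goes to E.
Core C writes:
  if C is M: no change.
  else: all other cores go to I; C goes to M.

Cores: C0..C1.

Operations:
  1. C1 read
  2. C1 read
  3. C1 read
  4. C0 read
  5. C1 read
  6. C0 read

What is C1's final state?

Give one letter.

Op 1: C1 read [C1 read from I: no other sharers -> C1=E (exclusive)] -> [I,E]
Op 2: C1 read [C1 read: already in E, no change] -> [I,E]
Op 3: C1 read [C1 read: already in E, no change] -> [I,E]
Op 4: C0 read [C0 read from I: others=['C1=E'] -> C0=S, others downsized to S] -> [S,S]
Op 5: C1 read [C1 read: already in S, no change] -> [S,S]
Op 6: C0 read [C0 read: already in S, no change] -> [S,S]

Answer: S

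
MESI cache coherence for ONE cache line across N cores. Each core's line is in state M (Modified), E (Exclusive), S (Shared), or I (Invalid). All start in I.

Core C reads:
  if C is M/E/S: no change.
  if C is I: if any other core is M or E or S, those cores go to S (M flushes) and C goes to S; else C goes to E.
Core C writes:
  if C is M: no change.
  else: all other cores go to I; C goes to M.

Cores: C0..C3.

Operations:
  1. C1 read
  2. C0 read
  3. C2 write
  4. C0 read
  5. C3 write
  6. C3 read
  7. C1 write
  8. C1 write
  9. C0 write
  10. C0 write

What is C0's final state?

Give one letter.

Answer: M

Derivation:
Op 1: C1 read [C1 read from I: no other sharers -> C1=E (exclusive)] -> [I,E,I,I]
Op 2: C0 read [C0 read from I: others=['C1=E'] -> C0=S, others downsized to S] -> [S,S,I,I]
Op 3: C2 write [C2 write: invalidate ['C0=S', 'C1=S'] -> C2=M] -> [I,I,M,I]
Op 4: C0 read [C0 read from I: others=['C2=M'] -> C0=S, others downsized to S] -> [S,I,S,I]
Op 5: C3 write [C3 write: invalidate ['C0=S', 'C2=S'] -> C3=M] -> [I,I,I,M]
Op 6: C3 read [C3 read: already in M, no change] -> [I,I,I,M]
Op 7: C1 write [C1 write: invalidate ['C3=M'] -> C1=M] -> [I,M,I,I]
Op 8: C1 write [C1 write: already M (modified), no change] -> [I,M,I,I]
Op 9: C0 write [C0 write: invalidate ['C1=M'] -> C0=M] -> [M,I,I,I]
Op 10: C0 write [C0 write: already M (modified), no change] -> [M,I,I,I]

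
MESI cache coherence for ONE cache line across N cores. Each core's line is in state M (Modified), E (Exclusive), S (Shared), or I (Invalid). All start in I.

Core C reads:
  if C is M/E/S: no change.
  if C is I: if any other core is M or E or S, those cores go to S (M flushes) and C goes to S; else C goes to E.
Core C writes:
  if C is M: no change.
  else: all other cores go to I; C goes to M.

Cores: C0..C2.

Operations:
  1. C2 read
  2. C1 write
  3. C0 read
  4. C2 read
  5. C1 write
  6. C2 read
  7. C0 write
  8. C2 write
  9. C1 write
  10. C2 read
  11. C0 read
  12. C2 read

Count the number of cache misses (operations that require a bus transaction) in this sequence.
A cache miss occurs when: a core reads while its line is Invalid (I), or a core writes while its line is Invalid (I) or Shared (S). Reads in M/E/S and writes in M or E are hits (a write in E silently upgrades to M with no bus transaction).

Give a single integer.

Op 1: C2 read [C2 read from I: no other sharers -> C2=E (exclusive)] -> [I,I,E] [MISS #1: read from I]
Op 2: C1 write [C1 write: invalidate ['C2=E'] -> C1=M] -> [I,M,I] [MISS #2: write from I]
Op 3: C0 read [C0 read from I: others=['C1=M'] -> C0=S, others downsized to S] -> [S,S,I] [MISS #3: read from I]
Op 4: C2 read [C2 read from I: others=['C0=S', 'C1=S'] -> C2=S, others downsized to S] -> [S,S,S] [MISS #4: read from I]
Op 5: C1 write [C1 write: invalidate ['C0=S', 'C2=S'] -> C1=M] -> [I,M,I] [MISS #5: write from S]
Op 6: C2 read [C2 read from I: others=['C1=M'] -> C2=S, others downsized to S] -> [I,S,S] [MISS #6: read from I]
Op 7: C0 write [C0 write: invalidate ['C1=S', 'C2=S'] -> C0=M] -> [M,I,I] [MISS #7: write from I]
Op 8: C2 write [C2 write: invalidate ['C0=M'] -> C2=M] -> [I,I,M] [MISS #8: write from I]
Op 9: C1 write [C1 write: invalidate ['C2=M'] -> C1=M] -> [I,M,I] [MISS #9: write from I]
Op 10: C2 read [C2 read from I: others=['C1=M'] -> C2=S, others downsized to S] -> [I,S,S] [MISS #10: read from I]
Op 11: C0 read [C0 read from I: others=['C1=S', 'C2=S'] -> C0=S, others downsized to S] -> [S,S,S] [MISS #11: read from I]
Op 12: C2 read [C2 read: already in S, no change] -> [S,S,S] [hit: read from S]

Answer: 11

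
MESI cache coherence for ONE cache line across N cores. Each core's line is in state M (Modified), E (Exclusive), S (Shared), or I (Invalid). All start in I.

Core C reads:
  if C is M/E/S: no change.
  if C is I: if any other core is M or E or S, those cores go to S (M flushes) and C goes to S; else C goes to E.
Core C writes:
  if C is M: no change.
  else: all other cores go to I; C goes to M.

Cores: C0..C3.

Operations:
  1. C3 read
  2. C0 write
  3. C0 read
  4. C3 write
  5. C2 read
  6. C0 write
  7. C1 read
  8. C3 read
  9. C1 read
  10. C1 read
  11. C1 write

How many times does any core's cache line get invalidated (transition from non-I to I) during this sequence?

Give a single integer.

Answer: 6

Derivation:
Op 1: C3 read [C3 read from I: no other sharers -> C3=E (exclusive)] -> [I,I,I,E] (invalidations this op: 0; running total: 0)
Op 2: C0 write [C0 write: invalidate ['C3=E'] -> C0=M] -> [M,I,I,I] (invalidations this op: 1; running total: 1)
Op 3: C0 read [C0 read: already in M, no change] -> [M,I,I,I] (invalidations this op: 0; running total: 1)
Op 4: C3 write [C3 write: invalidate ['C0=M'] -> C3=M] -> [I,I,I,M] (invalidations this op: 1; running total: 2)
Op 5: C2 read [C2 read from I: others=['C3=M'] -> C2=S, others downsized to S] -> [I,I,S,S] (invalidations this op: 0; running total: 2)
Op 6: C0 write [C0 write: invalidate ['C2=S', 'C3=S'] -> C0=M] -> [M,I,I,I] (invalidations this op: 2; running total: 4)
Op 7: C1 read [C1 read from I: others=['C0=M'] -> C1=S, others downsized to S] -> [S,S,I,I] (invalidations this op: 0; running total: 4)
Op 8: C3 read [C3 read from I: others=['C0=S', 'C1=S'] -> C3=S, others downsized to S] -> [S,S,I,S] (invalidations this op: 0; running total: 4)
Op 9: C1 read [C1 read: already in S, no change] -> [S,S,I,S] (invalidations this op: 0; running total: 4)
Op 10: C1 read [C1 read: already in S, no change] -> [S,S,I,S] (invalidations this op: 0; running total: 4)
Op 11: C1 write [C1 write: invalidate ['C0=S', 'C3=S'] -> C1=M] -> [I,M,I,I] (invalidations this op: 2; running total: 6)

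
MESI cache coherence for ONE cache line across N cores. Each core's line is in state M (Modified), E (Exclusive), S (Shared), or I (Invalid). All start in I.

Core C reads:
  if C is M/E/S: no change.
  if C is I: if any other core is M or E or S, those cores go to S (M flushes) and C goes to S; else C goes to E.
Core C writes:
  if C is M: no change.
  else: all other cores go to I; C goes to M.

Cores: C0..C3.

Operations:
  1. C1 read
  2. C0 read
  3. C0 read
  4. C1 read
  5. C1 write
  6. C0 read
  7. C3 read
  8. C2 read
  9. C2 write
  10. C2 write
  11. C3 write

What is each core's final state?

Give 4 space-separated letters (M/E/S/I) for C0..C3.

Op 1: C1 read [C1 read from I: no other sharers -> C1=E (exclusive)] -> [I,E,I,I]
Op 2: C0 read [C0 read from I: others=['C1=E'] -> C0=S, others downsized to S] -> [S,S,I,I]
Op 3: C0 read [C0 read: already in S, no change] -> [S,S,I,I]
Op 4: C1 read [C1 read: already in S, no change] -> [S,S,I,I]
Op 5: C1 write [C1 write: invalidate ['C0=S'] -> C1=M] -> [I,M,I,I]
Op 6: C0 read [C0 read from I: others=['C1=M'] -> C0=S, others downsized to S] -> [S,S,I,I]
Op 7: C3 read [C3 read from I: others=['C0=S', 'C1=S'] -> C3=S, others downsized to S] -> [S,S,I,S]
Op 8: C2 read [C2 read from I: others=['C0=S', 'C1=S', 'C3=S'] -> C2=S, others downsized to S] -> [S,S,S,S]
Op 9: C2 write [C2 write: invalidate ['C0=S', 'C1=S', 'C3=S'] -> C2=M] -> [I,I,M,I]
Op 10: C2 write [C2 write: already M (modified), no change] -> [I,I,M,I]
Op 11: C3 write [C3 write: invalidate ['C2=M'] -> C3=M] -> [I,I,I,M]

Answer: I I I M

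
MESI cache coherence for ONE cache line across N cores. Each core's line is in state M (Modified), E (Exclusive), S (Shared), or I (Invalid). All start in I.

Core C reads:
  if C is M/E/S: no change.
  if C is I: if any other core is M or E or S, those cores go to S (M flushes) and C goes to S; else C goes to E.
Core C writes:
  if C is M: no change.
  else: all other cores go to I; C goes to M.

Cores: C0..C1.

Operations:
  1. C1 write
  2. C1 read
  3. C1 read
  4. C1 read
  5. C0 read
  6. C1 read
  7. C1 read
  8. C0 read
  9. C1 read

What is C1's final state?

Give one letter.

Op 1: C1 write [C1 write: invalidate none -> C1=M] -> [I,M]
Op 2: C1 read [C1 read: already in M, no change] -> [I,M]
Op 3: C1 read [C1 read: already in M, no change] -> [I,M]
Op 4: C1 read [C1 read: already in M, no change] -> [I,M]
Op 5: C0 read [C0 read from I: others=['C1=M'] -> C0=S, others downsized to S] -> [S,S]
Op 6: C1 read [C1 read: already in S, no change] -> [S,S]
Op 7: C1 read [C1 read: already in S, no change] -> [S,S]
Op 8: C0 read [C0 read: already in S, no change] -> [S,S]
Op 9: C1 read [C1 read: already in S, no change] -> [S,S]

Answer: S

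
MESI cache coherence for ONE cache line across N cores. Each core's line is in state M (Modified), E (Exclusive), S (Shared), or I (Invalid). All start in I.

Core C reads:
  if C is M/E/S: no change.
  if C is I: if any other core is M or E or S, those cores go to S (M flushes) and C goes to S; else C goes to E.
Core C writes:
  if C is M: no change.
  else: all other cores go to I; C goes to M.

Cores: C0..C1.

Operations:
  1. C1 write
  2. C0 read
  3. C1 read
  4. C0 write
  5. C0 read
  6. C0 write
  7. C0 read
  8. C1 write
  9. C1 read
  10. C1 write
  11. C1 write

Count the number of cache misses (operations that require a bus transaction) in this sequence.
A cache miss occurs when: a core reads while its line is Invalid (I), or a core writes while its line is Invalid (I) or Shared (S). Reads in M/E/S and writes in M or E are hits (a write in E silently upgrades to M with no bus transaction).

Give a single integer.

Answer: 4

Derivation:
Op 1: C1 write [C1 write: invalidate none -> C1=M] -> [I,M] [MISS #1: write from I]
Op 2: C0 read [C0 read from I: others=['C1=M'] -> C0=S, others downsized to S] -> [S,S] [MISS #2: read from I]
Op 3: C1 read [C1 read: already in S, no change] -> [S,S] [hit: read from S]
Op 4: C0 write [C0 write: invalidate ['C1=S'] -> C0=M] -> [M,I] [MISS #3: write from S]
Op 5: C0 read [C0 read: already in M, no change] -> [M,I] [hit: read from M]
Op 6: C0 write [C0 write: already M (modified), no change] -> [M,I] [hit: write from M]
Op 7: C0 read [C0 read: already in M, no change] -> [M,I] [hit: read from M]
Op 8: C1 write [C1 write: invalidate ['C0=M'] -> C1=M] -> [I,M] [MISS #4: write from I]
Op 9: C1 read [C1 read: already in M, no change] -> [I,M] [hit: read from M]
Op 10: C1 write [C1 write: already M (modified), no change] -> [I,M] [hit: write from M]
Op 11: C1 write [C1 write: already M (modified), no change] -> [I,M] [hit: write from M]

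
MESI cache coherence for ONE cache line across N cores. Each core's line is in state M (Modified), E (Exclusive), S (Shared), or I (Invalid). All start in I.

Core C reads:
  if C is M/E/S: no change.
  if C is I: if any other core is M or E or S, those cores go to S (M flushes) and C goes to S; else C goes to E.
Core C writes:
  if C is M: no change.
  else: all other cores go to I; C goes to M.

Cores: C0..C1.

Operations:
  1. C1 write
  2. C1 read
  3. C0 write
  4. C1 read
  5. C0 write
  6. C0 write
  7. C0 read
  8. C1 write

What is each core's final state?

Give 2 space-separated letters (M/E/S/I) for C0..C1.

Answer: I M

Derivation:
Op 1: C1 write [C1 write: invalidate none -> C1=M] -> [I,M]
Op 2: C1 read [C1 read: already in M, no change] -> [I,M]
Op 3: C0 write [C0 write: invalidate ['C1=M'] -> C0=M] -> [M,I]
Op 4: C1 read [C1 read from I: others=['C0=M'] -> C1=S, others downsized to S] -> [S,S]
Op 5: C0 write [C0 write: invalidate ['C1=S'] -> C0=M] -> [M,I]
Op 6: C0 write [C0 write: already M (modified), no change] -> [M,I]
Op 7: C0 read [C0 read: already in M, no change] -> [M,I]
Op 8: C1 write [C1 write: invalidate ['C0=M'] -> C1=M] -> [I,M]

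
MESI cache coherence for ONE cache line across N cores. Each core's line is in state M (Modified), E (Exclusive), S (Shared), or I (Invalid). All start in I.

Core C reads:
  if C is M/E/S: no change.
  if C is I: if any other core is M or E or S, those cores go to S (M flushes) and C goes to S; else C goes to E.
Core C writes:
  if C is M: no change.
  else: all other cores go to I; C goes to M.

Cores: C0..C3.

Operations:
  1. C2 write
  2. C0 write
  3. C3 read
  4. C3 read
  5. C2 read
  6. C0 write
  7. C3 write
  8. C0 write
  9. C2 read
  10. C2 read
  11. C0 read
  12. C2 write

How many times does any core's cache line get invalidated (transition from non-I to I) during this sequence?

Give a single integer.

Answer: 6

Derivation:
Op 1: C2 write [C2 write: invalidate none -> C2=M] -> [I,I,M,I] (invalidations this op: 0; running total: 0)
Op 2: C0 write [C0 write: invalidate ['C2=M'] -> C0=M] -> [M,I,I,I] (invalidations this op: 1; running total: 1)
Op 3: C3 read [C3 read from I: others=['C0=M'] -> C3=S, others downsized to S] -> [S,I,I,S] (invalidations this op: 0; running total: 1)
Op 4: C3 read [C3 read: already in S, no change] -> [S,I,I,S] (invalidations this op: 0; running total: 1)
Op 5: C2 read [C2 read from I: others=['C0=S', 'C3=S'] -> C2=S, others downsized to S] -> [S,I,S,S] (invalidations this op: 0; running total: 1)
Op 6: C0 write [C0 write: invalidate ['C2=S', 'C3=S'] -> C0=M] -> [M,I,I,I] (invalidations this op: 2; running total: 3)
Op 7: C3 write [C3 write: invalidate ['C0=M'] -> C3=M] -> [I,I,I,M] (invalidations this op: 1; running total: 4)
Op 8: C0 write [C0 write: invalidate ['C3=M'] -> C0=M] -> [M,I,I,I] (invalidations this op: 1; running total: 5)
Op 9: C2 read [C2 read from I: others=['C0=M'] -> C2=S, others downsized to S] -> [S,I,S,I] (invalidations this op: 0; running total: 5)
Op 10: C2 read [C2 read: already in S, no change] -> [S,I,S,I] (invalidations this op: 0; running total: 5)
Op 11: C0 read [C0 read: already in S, no change] -> [S,I,S,I] (invalidations this op: 0; running total: 5)
Op 12: C2 write [C2 write: invalidate ['C0=S'] -> C2=M] -> [I,I,M,I] (invalidations this op: 1; running total: 6)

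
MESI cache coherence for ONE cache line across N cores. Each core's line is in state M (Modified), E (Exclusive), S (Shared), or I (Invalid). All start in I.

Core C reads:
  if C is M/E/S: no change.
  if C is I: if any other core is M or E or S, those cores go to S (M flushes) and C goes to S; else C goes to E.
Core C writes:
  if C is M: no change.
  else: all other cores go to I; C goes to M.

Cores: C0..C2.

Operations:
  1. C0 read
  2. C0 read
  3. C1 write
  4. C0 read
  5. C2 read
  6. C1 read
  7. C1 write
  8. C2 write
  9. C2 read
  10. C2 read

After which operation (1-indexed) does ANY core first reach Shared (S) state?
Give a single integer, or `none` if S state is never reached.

Answer: 4

Derivation:
Op 1: C0 read [C0 read from I: no other sharers -> C0=E (exclusive)] -> [E,I,I]
Op 2: C0 read [C0 read: already in E, no change] -> [E,I,I]
Op 3: C1 write [C1 write: invalidate ['C0=E'] -> C1=M] -> [I,M,I]
Op 4: C0 read [C0 read from I: others=['C1=M'] -> C0=S, others downsized to S] -> [S,S,I]
  -> First S state at op 4; remaining ops need not be traced.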